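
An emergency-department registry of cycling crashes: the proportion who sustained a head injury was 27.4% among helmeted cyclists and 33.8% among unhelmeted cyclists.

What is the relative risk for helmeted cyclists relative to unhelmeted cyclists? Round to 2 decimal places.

RR = 0.2740 / 0.3380 = 0.81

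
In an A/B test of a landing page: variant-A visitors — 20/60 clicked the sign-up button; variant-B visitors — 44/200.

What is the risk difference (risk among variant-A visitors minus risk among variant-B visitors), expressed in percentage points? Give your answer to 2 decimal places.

risk, variant-A visitors = 20/60 = 0.3333
risk, variant-B visitors = 44/200 = 0.2200
risk difference = 0.3333 − 0.2200 = 0.1133 → 11.33 percentage points

RD = 11.33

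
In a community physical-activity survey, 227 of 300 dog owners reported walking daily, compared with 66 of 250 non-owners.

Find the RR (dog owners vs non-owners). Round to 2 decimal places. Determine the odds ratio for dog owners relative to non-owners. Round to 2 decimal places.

RR = 2.87; OR = 8.67

risk, dog owners = 227/300 = 0.7567
risk, non-owners = 66/250 = 0.2640
RR = 0.7567 / 0.2640 = 2.87
odds, dog owners = 227/73 = 3.1096
odds, non-owners = 66/184 = 0.3587
OR = 3.1096 / 0.3587 = 8.67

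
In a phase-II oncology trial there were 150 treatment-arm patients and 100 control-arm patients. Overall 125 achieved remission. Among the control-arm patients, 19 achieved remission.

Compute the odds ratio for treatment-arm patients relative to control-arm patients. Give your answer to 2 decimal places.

treatment-arm patients with the outcome: 125 − 19 = 106
treatment-arm patients without the outcome: 150 − 106 = 44
control-arm patients without the outcome: 100 − 19 = 81
OR = (106 × 81) / (44 × 19) = 8586/836 ≈ 10.27

OR ≈ 10.27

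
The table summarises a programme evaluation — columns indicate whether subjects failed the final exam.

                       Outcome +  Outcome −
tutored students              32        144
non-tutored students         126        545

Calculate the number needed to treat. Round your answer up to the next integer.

168

risk, tutored students = 32/176 = 0.181818
risk, non-tutored students = 126/671 = 0.187779
absolute risk difference = 0.005961
1 / 0.005961 = 167.757 → round up → 168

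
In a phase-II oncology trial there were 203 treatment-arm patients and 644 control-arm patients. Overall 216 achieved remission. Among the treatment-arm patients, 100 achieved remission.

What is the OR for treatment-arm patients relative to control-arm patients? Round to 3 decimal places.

OR: 4.419

treatment-arm patients without the outcome: 203 − 100 = 103
control-arm patients with the outcome: 216 − 100 = 116
control-arm patients without the outcome: 644 − 116 = 528
odds, treatment-arm patients = 100/103 = 0.9709
odds, control-arm patients = 116/528 = 0.2197
OR = 0.9709 / 0.2197 = 4.419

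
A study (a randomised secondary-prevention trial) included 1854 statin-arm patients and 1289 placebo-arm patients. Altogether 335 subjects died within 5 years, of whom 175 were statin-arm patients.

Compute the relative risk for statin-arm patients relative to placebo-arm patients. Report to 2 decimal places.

statin-arm patients without the outcome: 1854 − 175 = 1679
placebo-arm patients with the outcome: 335 − 175 = 160
placebo-arm patients without the outcome: 1289 − 160 = 1129
risk, statin-arm patients = 175/1854 = 0.0944
risk, placebo-arm patients = 160/1289 = 0.1241
RR = 0.0944 / 0.1241 = 0.76

RR: 0.76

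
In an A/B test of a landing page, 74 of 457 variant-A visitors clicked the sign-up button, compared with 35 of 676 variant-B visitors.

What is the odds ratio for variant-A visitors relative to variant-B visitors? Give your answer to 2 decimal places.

OR = (74 × 641) / (383 × 35) = 47434/13405 ≈ 3.54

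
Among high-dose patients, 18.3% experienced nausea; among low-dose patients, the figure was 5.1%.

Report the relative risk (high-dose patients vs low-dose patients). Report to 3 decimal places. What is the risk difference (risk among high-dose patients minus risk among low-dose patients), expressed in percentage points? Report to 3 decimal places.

RR = 3.588; RD = 13.200

RR = 0.1830 / 0.0510 = 3.588
risk difference = 0.1830 − 0.0510 = 0.1320 → 13.200 percentage points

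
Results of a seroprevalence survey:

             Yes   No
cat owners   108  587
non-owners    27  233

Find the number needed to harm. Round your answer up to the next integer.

risk, cat owners = 108/695 = 0.155396
risk, non-owners = 27/260 = 0.103846
absolute risk difference = 0.051550
1 / 0.051550 = 19.399 → round up → 20

NNH = 20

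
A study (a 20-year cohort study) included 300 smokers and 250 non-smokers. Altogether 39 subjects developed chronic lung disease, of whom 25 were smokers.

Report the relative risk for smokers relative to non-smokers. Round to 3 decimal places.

smokers without the outcome: 300 − 25 = 275
non-smokers with the outcome: 39 − 25 = 14
non-smokers without the outcome: 250 − 14 = 236
risk, smokers = 25/300 = 0.0833
risk, non-smokers = 14/250 = 0.0560
RR = 0.0833 / 0.0560 = 1.488

RR: 1.488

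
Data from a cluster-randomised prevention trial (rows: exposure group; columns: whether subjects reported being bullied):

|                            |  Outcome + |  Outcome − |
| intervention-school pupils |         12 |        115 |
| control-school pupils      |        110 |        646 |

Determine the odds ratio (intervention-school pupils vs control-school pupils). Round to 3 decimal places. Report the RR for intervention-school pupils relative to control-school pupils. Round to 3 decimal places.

OR = 0.613; RR = 0.649

OR = (12 × 646) / (115 × 110) = 7752/12650 ≈ 0.613
risk, intervention-school pupils = 12/127 = 0.0945
risk, control-school pupils = 110/756 = 0.1455
RR = 0.0945 / 0.1455 = 0.649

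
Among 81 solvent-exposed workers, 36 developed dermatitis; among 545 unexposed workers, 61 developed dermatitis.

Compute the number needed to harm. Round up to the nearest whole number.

NNH ≈ 4

risk, solvent-exposed workers = 36/81 = 0.444444
risk, unexposed workers = 61/545 = 0.111927
absolute risk difference = 0.332518
1 / 0.332518 = 3.007 → round up → 4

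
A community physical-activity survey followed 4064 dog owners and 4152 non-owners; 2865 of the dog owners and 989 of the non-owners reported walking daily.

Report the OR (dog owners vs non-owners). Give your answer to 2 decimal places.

OR = (2865 × 3163) / (1199 × 989) = 9061995/1185811 ≈ 7.64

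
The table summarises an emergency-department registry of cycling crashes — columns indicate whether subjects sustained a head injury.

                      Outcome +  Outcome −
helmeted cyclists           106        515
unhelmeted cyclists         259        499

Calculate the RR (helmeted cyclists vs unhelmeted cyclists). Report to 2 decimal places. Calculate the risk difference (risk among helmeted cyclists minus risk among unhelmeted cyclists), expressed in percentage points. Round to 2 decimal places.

RR = 0.50; RD = -17.10

risk, helmeted cyclists = 106/621 = 0.1707
risk, unhelmeted cyclists = 259/758 = 0.3417
RR = 0.1707 / 0.3417 = 0.50
risk difference = 0.1707 − 0.3417 = -0.1710 → -17.10 percentage points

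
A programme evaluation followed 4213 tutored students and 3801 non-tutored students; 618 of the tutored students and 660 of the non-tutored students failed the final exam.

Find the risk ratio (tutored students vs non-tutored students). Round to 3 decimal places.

RR = 0.845

risk, tutored students = 618/4213 = 0.1467
risk, non-tutored students = 660/3801 = 0.1736
RR = 0.1467 / 0.1736 = 0.845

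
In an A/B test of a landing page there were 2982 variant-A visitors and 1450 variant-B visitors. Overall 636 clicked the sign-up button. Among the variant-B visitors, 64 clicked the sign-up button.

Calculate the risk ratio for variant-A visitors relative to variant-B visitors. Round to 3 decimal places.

RR ≈ 4.346

variant-A visitors with the outcome: 636 − 64 = 572
variant-A visitors without the outcome: 2982 − 572 = 2410
variant-B visitors without the outcome: 1450 − 64 = 1386
risk, variant-A visitors = 572/2982 = 0.19182
risk, variant-B visitors = 64/1450 = 0.04414
RR = 0.19182 / 0.04414 = 4.346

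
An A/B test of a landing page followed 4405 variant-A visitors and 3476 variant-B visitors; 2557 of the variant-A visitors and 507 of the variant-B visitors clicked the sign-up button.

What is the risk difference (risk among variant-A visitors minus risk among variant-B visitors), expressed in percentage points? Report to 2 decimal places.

43.46

risk, variant-A visitors = 2557/4405 = 0.5805
risk, variant-B visitors = 507/3476 = 0.1459
risk difference = 0.5805 − 0.1459 = 0.4346 → 43.46 percentage points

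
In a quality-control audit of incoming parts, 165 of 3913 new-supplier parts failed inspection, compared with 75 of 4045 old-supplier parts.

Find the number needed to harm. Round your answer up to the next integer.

NNH: 43

risk, new-supplier parts = 165/3913 = 0.042167
risk, old-supplier parts = 75/4045 = 0.018541
absolute risk difference = 0.023626
1 / 0.023626 = 42.326 → round up → 43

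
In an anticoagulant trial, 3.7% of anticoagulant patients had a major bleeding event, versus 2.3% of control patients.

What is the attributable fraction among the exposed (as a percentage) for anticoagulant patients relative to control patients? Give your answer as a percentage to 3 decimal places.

AR% = (0.03700 − 0.02300) / 0.03700 = 0.3784 → 37.838%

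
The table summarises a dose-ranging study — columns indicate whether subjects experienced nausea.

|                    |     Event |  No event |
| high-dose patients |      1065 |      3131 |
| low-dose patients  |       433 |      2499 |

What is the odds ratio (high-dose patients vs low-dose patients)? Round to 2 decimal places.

OR = (1065 × 2499) / (3131 × 433) = 2661435/1355723 ≈ 1.96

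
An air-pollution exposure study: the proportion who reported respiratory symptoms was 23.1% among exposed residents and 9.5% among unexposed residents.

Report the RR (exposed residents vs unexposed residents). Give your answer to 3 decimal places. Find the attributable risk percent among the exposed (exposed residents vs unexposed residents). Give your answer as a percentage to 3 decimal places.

RR = 0.2310 / 0.0950 = 2.432
AR% = (0.2310 − 0.0950) / 0.2310 = 0.5887 → 58.874%

RR = 2.432; AR% = 58.874%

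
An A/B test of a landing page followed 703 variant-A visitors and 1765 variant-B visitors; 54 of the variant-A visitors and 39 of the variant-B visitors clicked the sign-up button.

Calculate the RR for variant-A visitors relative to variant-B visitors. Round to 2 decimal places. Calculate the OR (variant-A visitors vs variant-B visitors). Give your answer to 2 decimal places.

risk, variant-A visitors = 54/703 = 0.07681
risk, variant-B visitors = 39/1765 = 0.02210
RR = 0.07681 / 0.02210 = 3.48
odds, variant-A visitors = 54/649 = 0.08320
odds, variant-B visitors = 39/1726 = 0.02260
OR = 0.08320 / 0.02260 = 3.68

RR = 3.48; OR = 3.68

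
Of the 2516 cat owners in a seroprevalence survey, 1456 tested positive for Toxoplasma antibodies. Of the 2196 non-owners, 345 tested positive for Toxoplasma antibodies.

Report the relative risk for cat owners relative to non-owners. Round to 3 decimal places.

3.684

risk, cat owners = 1456/2516 = 0.5787
risk, non-owners = 345/2196 = 0.1571
RR = 0.5787 / 0.1571 = 3.684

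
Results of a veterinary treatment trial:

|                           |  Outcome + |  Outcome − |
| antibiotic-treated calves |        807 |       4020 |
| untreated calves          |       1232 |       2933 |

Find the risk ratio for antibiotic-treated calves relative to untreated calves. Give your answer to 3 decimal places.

risk, antibiotic-treated calves = 807/4827 = 0.1672
risk, untreated calves = 1232/4165 = 0.2958
RR = 0.1672 / 0.2958 = 0.565

0.565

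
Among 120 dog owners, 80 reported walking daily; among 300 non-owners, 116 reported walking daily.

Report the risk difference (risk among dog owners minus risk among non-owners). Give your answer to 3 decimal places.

risk, dog owners = 80/120 = 0.6667
risk, non-owners = 116/300 = 0.3867
risk difference = 0.6667 − 0.3867 = 0.280

RD ≈ 0.280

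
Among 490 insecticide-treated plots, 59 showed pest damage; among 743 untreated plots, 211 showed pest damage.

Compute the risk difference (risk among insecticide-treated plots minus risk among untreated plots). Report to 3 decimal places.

risk, insecticide-treated plots = 59/490 = 0.1204
risk, untreated plots = 211/743 = 0.2840
risk difference = 0.1204 − 0.2840 = -0.164

RD: -0.164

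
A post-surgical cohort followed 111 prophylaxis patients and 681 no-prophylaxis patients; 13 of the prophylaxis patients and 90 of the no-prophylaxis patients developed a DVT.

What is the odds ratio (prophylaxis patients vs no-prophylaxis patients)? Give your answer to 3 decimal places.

odds, prophylaxis patients = 13/98 = 0.1327
odds, no-prophylaxis patients = 90/591 = 0.1523
OR = 0.1327 / 0.1523 = 0.871

OR ≈ 0.871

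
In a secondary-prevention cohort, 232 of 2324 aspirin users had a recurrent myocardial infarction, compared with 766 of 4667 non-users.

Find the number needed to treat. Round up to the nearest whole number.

NNT ≈ 16

risk, aspirin users = 232/2324 = 0.099828
risk, non-users = 766/4667 = 0.164131
absolute risk difference = 0.064303
1 / 0.064303 = 15.551 → round up → 16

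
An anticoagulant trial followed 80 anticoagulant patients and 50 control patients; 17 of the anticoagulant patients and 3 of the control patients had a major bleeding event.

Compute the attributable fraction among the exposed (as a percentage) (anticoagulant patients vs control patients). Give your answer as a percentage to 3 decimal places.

risk, anticoagulant patients = 17/80 = 0.2125
risk, control patients = 3/50 = 0.0600
AR% = (0.2125 − 0.0600) / 0.2125 = 0.7176 → 71.765%

AR% = 71.765%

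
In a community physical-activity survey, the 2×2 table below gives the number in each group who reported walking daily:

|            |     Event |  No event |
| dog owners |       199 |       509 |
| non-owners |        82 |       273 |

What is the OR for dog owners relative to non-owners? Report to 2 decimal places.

OR = (199 × 273) / (509 × 82) = 54327/41738 ≈ 1.30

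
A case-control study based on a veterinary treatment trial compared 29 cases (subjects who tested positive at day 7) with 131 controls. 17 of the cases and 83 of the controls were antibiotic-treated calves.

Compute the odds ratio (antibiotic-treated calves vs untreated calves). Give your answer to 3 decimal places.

OR = (17 × 48) / (83 × 12) = 816/996 ≈ 0.819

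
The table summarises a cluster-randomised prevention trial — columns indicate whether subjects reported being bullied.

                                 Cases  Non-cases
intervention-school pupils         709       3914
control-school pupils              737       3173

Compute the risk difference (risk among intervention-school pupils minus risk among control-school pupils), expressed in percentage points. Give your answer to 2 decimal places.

RD ≈ -3.51

risk, intervention-school pupils = 709/4623 = 0.1534
risk, control-school pupils = 737/3910 = 0.1885
risk difference = 0.1534 − 0.1885 = -0.0351 → -3.51 percentage points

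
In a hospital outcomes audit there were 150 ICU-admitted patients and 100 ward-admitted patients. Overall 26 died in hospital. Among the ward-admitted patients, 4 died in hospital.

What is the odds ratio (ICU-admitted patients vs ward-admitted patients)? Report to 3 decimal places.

4.125

ICU-admitted patients with the outcome: 26 − 4 = 22
ICU-admitted patients without the outcome: 150 − 22 = 128
ward-admitted patients without the outcome: 100 − 4 = 96
odds, ICU-admitted patients = 22/128 = 0.17188
odds, ward-admitted patients = 4/96 = 0.04167
OR = 0.17188 / 0.04167 = 4.125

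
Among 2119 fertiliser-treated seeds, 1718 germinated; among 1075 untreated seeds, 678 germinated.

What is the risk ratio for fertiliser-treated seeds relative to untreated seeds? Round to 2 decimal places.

1.29

risk, fertiliser-treated seeds = 1718/2119 = 0.8108
risk, untreated seeds = 678/1075 = 0.6307
RR = 0.8108 / 0.6307 = 1.29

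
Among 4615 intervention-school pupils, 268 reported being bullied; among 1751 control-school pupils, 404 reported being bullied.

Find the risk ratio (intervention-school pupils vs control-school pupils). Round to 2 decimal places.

0.25

risk, intervention-school pupils = 268/4615 = 0.0581
risk, control-school pupils = 404/1751 = 0.2307
RR = 0.0581 / 0.2307 = 0.25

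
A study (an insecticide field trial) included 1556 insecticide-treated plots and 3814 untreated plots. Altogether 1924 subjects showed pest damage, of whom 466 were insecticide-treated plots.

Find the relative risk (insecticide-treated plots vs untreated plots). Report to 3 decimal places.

insecticide-treated plots without the outcome: 1556 − 466 = 1090
untreated plots with the outcome: 1924 − 466 = 1458
untreated plots without the outcome: 3814 − 1458 = 2356
risk, insecticide-treated plots = 466/1556 = 0.2995
risk, untreated plots = 1458/3814 = 0.3823
RR = 0.2995 / 0.3823 = 0.783

0.783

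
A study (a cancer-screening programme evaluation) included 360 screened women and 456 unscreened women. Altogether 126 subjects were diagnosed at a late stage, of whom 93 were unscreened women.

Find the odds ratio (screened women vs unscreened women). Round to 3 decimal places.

screened women with the outcome: 126 − 93 = 33
screened women without the outcome: 360 − 33 = 327
unscreened women without the outcome: 456 − 93 = 363
OR = (33 × 363) / (327 × 93) = 11979/30411 ≈ 0.394

OR: 0.394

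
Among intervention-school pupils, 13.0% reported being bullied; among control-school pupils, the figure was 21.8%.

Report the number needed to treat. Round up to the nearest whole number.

absolute risk difference = 0.088000
1 / 0.088000 = 11.364 → round up → 12

NNT ≈ 12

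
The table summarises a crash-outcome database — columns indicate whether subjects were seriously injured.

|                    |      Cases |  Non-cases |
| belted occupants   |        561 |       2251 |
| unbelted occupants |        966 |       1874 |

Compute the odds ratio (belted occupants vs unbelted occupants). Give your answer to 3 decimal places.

0.483

odds, belted occupants = 561/2251 = 0.2492
odds, unbelted occupants = 966/1874 = 0.5155
OR = 0.2492 / 0.5155 = 0.483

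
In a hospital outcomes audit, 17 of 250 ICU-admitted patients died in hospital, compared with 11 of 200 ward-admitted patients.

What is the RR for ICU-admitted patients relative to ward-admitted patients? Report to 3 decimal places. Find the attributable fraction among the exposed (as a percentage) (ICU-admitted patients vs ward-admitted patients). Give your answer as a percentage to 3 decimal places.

RR = 1.236; AR% = 19.118%

risk, ICU-admitted patients = 17/250 = 0.0680
risk, ward-admitted patients = 11/200 = 0.0550
RR = 0.0680 / 0.0550 = 1.236
AR% = (0.0680 − 0.0550) / 0.0680 = 0.1912 → 19.118%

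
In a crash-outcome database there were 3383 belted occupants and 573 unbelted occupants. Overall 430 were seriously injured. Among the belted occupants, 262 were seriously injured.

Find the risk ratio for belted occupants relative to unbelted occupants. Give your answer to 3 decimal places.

belted occupants without the outcome: 3383 − 262 = 3121
unbelted occupants with the outcome: 430 − 262 = 168
unbelted occupants without the outcome: 573 − 168 = 405
risk, belted occupants = 262/3383 = 0.0774
risk, unbelted occupants = 168/573 = 0.2932
RR = 0.0774 / 0.2932 = 0.264

0.264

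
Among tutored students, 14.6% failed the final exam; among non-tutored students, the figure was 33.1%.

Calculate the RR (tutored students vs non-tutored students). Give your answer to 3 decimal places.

RR = 0.1460 / 0.3310 = 0.441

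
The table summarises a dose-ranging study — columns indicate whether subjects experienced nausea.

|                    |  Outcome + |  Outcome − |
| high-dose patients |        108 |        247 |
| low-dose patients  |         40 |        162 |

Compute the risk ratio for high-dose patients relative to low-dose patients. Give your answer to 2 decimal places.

risk, high-dose patients = 108/355 = 0.3042
risk, low-dose patients = 40/202 = 0.1980
RR = 0.3042 / 0.1980 = 1.54

RR ≈ 1.54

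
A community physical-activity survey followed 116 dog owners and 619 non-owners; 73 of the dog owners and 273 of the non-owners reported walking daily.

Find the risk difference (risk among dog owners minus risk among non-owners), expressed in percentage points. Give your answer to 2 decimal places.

risk, dog owners = 73/116 = 0.6293
risk, non-owners = 273/619 = 0.4410
risk difference = 0.6293 − 0.4410 = 0.1883 → 18.83 percentage points

18.83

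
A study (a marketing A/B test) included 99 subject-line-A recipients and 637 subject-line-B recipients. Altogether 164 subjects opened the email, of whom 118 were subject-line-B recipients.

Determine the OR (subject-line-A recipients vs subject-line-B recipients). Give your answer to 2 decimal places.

subject-line-A recipients with the outcome: 164 − 118 = 46
subject-line-A recipients without the outcome: 99 − 46 = 53
subject-line-B recipients without the outcome: 637 − 118 = 519
OR = (46 × 519) / (53 × 118) = 23874/6254 ≈ 3.82

OR ≈ 3.82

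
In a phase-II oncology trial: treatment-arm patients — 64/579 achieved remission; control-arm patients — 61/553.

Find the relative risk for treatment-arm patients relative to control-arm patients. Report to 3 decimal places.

risk, treatment-arm patients = 64/579 = 0.1105
risk, control-arm patients = 61/553 = 0.1103
RR = 0.1105 / 0.1103 = 1.002

1.002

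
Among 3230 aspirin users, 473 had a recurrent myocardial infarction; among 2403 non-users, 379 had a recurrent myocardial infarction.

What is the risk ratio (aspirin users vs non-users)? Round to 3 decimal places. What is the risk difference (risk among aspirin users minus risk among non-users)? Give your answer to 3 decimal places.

RR = 0.928; RD = -0.011

risk, aspirin users = 473/3230 = 0.1464
risk, non-users = 379/2403 = 0.1577
RR = 0.1464 / 0.1577 = 0.928
risk difference = 0.1464 − 0.1577 = -0.011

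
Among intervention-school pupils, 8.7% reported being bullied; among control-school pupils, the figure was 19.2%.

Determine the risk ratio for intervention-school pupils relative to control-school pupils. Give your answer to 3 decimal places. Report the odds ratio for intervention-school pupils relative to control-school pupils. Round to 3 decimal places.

RR = 0.0870 / 0.1920 = 0.453
odds, intervention-school pupils = 0.0870/0.9130 = 0.0953
odds, control-school pupils = 0.1920/0.8080 = 0.2376
OR = 0.0953 / 0.2376 = 0.401

RR = 0.453; OR = 0.401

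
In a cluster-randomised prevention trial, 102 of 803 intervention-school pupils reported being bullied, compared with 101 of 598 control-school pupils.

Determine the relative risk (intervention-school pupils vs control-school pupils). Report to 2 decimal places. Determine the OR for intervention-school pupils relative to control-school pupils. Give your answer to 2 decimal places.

RR = 0.75; OR = 0.72

risk, intervention-school pupils = 102/803 = 0.1270
risk, control-school pupils = 101/598 = 0.1689
RR = 0.1270 / 0.1689 = 0.75
OR = (102 × 497) / (701 × 101) = 50694/70801 ≈ 0.72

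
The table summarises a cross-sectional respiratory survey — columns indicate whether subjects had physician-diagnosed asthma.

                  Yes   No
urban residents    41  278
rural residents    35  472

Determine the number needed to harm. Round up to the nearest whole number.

17

risk, urban residents = 41/319 = 0.128527
risk, rural residents = 35/507 = 0.069034
absolute risk difference = 0.059493
1 / 0.059493 = 16.809 → round up → 17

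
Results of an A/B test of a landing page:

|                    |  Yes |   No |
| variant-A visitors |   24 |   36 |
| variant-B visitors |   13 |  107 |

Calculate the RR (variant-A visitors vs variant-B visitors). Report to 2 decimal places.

risk, variant-A visitors = 24/60 = 0.4000
risk, variant-B visitors = 13/120 = 0.1083
RR = 0.4000 / 0.1083 = 3.69

3.69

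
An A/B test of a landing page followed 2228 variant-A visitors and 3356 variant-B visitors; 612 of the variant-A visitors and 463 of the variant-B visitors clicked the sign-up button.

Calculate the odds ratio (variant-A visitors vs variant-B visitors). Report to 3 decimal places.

OR = (612 × 2893) / (1616 × 463) = 1770516/748208 ≈ 2.366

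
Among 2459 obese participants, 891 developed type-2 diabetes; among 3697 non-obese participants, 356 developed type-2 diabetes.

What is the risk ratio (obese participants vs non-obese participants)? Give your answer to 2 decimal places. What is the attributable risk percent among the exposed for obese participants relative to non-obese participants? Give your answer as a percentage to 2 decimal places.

risk, obese participants = 891/2459 = 0.3623
risk, non-obese participants = 356/3697 = 0.0963
RR = 0.3623 / 0.0963 = 3.76
AR% = (0.3623 − 0.0963) / 0.3623 = 0.7342 → 73.42%

RR = 3.76; AR% = 73.42%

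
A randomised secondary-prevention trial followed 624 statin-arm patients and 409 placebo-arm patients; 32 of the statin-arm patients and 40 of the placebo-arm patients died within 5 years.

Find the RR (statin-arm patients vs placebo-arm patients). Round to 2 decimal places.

0.52

risk, statin-arm patients = 32/624 = 0.0513
risk, placebo-arm patients = 40/409 = 0.0978
RR = 0.0513 / 0.0978 = 0.52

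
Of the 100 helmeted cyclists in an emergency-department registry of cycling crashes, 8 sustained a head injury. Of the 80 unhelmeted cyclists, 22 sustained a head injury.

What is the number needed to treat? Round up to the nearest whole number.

risk, helmeted cyclists = 8/100 = 0.080000
risk, unhelmeted cyclists = 22/80 = 0.275000
absolute risk difference = 0.195000
1 / 0.195000 = 5.128 → round up → 6

NNT ≈ 6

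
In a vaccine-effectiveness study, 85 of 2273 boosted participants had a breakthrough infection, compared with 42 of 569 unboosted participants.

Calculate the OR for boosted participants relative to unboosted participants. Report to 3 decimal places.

OR = (85 × 527) / (2188 × 42) = 44795/91896 ≈ 0.487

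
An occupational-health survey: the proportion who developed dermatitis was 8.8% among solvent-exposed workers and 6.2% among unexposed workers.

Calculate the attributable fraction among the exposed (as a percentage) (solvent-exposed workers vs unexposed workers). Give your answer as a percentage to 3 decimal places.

AR% = (0.0880 − 0.0620) / 0.0880 = 0.2955 → 29.545%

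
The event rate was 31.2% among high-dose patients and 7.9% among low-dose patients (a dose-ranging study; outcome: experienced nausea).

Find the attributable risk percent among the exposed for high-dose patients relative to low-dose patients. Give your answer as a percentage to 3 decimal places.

AR% = (0.3120 − 0.0790) / 0.3120 = 0.7468 → 74.679%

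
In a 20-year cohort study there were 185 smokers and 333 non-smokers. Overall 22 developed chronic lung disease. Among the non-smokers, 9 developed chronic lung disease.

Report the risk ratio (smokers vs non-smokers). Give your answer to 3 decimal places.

smokers with the outcome: 22 − 9 = 13
smokers without the outcome: 185 − 13 = 172
non-smokers without the outcome: 333 − 9 = 324
risk, smokers = 13/185 = 0.07027
risk, non-smokers = 9/333 = 0.02703
RR = 0.07027 / 0.02703 = 2.600

RR ≈ 2.600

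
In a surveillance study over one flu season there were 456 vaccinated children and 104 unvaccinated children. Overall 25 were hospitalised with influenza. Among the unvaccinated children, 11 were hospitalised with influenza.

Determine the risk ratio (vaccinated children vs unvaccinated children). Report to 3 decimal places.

vaccinated children with the outcome: 25 − 11 = 14
vaccinated children without the outcome: 456 − 14 = 442
unvaccinated children without the outcome: 104 − 11 = 93
risk, vaccinated children = 14/456 = 0.03070
risk, unvaccinated children = 11/104 = 0.10577
RR = 0.03070 / 0.10577 = 0.290

0.290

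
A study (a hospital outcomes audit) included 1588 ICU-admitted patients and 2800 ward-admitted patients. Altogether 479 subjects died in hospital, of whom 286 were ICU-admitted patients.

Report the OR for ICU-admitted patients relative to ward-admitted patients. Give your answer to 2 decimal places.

2.97

ICU-admitted patients without the outcome: 1588 − 286 = 1302
ward-admitted patients with the outcome: 479 − 286 = 193
ward-admitted patients without the outcome: 2800 − 193 = 2607
OR = (286 × 2607) / (1302 × 193) = 745602/251286 ≈ 2.97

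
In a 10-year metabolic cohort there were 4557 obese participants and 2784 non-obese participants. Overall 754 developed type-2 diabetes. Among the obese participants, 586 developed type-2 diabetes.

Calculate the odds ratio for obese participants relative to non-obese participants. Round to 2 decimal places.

obese participants without the outcome: 4557 − 586 = 3971
non-obese participants with the outcome: 754 − 586 = 168
non-obese participants without the outcome: 2784 − 168 = 2616
OR = (586 × 2616) / (3971 × 168) = 1532976/667128 ≈ 2.30

OR ≈ 2.30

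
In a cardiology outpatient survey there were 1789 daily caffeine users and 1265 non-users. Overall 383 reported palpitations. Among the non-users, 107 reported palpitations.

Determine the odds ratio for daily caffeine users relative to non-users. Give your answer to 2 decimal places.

daily caffeine users with the outcome: 383 − 107 = 276
daily caffeine users without the outcome: 1789 − 276 = 1513
non-users without the outcome: 1265 − 107 = 1158
odds, daily caffeine users = 276/1513 = 0.1824
odds, non-users = 107/1158 = 0.0924
OR = 0.1824 / 0.0924 = 1.97

OR: 1.97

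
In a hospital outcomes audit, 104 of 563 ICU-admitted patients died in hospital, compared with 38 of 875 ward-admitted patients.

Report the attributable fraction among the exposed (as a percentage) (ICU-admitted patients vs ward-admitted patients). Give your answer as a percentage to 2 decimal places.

AR% = 76.49%

risk, ICU-admitted patients = 104/563 = 0.18472
risk, ward-admitted patients = 38/875 = 0.04343
AR% = (0.18472 − 0.04343) / 0.18472 = 0.7649 → 76.49%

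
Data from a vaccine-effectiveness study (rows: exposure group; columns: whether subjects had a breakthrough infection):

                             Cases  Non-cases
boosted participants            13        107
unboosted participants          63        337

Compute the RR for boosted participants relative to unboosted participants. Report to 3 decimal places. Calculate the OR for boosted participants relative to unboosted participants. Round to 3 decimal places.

RR = 0.688; OR = 0.650

risk, boosted participants = 13/120 = 0.1083
risk, unboosted participants = 63/400 = 0.1575
RR = 0.1083 / 0.1575 = 0.688
odds, boosted participants = 13/107 = 0.1215
odds, unboosted participants = 63/337 = 0.1869
OR = 0.1215 / 0.1869 = 0.650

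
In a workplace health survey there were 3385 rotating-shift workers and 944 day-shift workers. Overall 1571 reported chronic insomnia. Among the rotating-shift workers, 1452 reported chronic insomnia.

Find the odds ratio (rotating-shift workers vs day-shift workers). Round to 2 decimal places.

5.21

rotating-shift workers without the outcome: 3385 − 1452 = 1933
day-shift workers with the outcome: 1571 − 1452 = 119
day-shift workers without the outcome: 944 − 119 = 825
odds, rotating-shift workers = 1452/1933 = 0.7512
odds, day-shift workers = 119/825 = 0.1442
OR = 0.7512 / 0.1442 = 5.21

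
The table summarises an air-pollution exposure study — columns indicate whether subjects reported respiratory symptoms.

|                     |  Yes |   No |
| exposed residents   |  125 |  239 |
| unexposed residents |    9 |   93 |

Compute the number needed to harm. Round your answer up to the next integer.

4

risk, exposed residents = 125/364 = 0.343407
risk, unexposed residents = 9/102 = 0.088235
absolute risk difference = 0.255171
1 / 0.255171 = 3.919 → round up → 4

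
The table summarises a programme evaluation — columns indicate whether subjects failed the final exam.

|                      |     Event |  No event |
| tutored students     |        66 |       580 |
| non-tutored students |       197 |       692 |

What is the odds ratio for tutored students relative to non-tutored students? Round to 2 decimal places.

odds, tutored students = 66/580 = 0.1138
odds, non-tutored students = 197/692 = 0.2847
OR = 0.1138 / 0.2847 = 0.40

OR ≈ 0.40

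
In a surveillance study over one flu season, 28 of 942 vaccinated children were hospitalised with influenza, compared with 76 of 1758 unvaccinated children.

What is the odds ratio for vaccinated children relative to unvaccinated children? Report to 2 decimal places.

OR = (28 × 1682) / (914 × 76) = 47096/69464 ≈ 0.68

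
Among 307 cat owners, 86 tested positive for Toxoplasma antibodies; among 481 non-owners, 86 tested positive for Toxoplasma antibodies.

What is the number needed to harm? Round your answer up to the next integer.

10

risk, cat owners = 86/307 = 0.280130
risk, non-owners = 86/481 = 0.178794
absolute risk difference = 0.101336
1 / 0.101336 = 9.868 → round up → 10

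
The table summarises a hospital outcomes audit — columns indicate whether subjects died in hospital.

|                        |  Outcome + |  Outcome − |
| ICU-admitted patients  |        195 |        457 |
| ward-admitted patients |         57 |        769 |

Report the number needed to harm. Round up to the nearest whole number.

NNH: 5

risk, ICU-admitted patients = 195/652 = 0.299080
risk, ward-admitted patients = 57/826 = 0.069007
absolute risk difference = 0.230072
1 / 0.230072 = 4.346 → round up → 5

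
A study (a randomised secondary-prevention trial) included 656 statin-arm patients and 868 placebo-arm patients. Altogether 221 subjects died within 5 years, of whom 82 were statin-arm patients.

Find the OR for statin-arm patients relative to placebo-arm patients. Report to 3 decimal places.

statin-arm patients without the outcome: 656 − 82 = 574
placebo-arm patients with the outcome: 221 − 82 = 139
placebo-arm patients without the outcome: 868 − 139 = 729
odds, statin-arm patients = 82/574 = 0.1429
odds, placebo-arm patients = 139/729 = 0.1907
OR = 0.1429 / 0.1907 = 0.749

0.749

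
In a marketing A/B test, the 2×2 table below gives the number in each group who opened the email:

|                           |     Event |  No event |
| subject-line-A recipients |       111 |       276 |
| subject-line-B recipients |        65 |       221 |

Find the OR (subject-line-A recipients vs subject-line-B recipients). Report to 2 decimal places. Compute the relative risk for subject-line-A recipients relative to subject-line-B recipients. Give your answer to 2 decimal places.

OR = 1.37; RR = 1.26

odds, subject-line-A recipients = 111/276 = 0.4022
odds, subject-line-B recipients = 65/221 = 0.2941
OR = 0.4022 / 0.2941 = 1.37
risk, subject-line-A recipients = 111/387 = 0.2868
risk, subject-line-B recipients = 65/286 = 0.2273
RR = 0.2868 / 0.2273 = 1.26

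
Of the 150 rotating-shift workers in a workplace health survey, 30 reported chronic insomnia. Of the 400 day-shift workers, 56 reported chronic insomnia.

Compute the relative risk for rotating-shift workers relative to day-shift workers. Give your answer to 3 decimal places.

risk, rotating-shift workers = 30/150 = 0.2000
risk, day-shift workers = 56/400 = 0.1400
RR = 0.2000 / 0.1400 = 1.429

RR ≈ 1.429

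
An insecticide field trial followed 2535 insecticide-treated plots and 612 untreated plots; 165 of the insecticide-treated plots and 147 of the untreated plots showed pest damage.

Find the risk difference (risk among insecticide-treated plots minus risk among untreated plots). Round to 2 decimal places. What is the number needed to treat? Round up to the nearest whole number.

RD = -0.18; NNT = 6

risk, insecticide-treated plots = 165/2535 = 0.0651
risk, untreated plots = 147/612 = 0.2402
risk difference = 0.0651 − 0.2402 = -0.18
absolute risk difference = 0.175107
1 / 0.175107 = 5.711 → round up → 6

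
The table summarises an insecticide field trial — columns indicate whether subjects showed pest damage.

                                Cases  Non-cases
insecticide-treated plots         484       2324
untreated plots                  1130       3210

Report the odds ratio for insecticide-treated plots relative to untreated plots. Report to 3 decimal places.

OR = (484 × 3210) / (2324 × 1130) = 1553640/2626120 ≈ 0.592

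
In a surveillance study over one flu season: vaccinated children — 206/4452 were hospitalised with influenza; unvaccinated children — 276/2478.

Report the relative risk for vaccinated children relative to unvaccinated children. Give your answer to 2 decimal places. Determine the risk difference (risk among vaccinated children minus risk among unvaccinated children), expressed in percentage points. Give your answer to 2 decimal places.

risk, vaccinated children = 206/4452 = 0.04627
risk, unvaccinated children = 276/2478 = 0.11138
RR = 0.04627 / 0.11138 = 0.42
risk difference = 0.04627 − 0.11138 = -0.06511 → -6.51 percentage points

RR = 0.42; RD = -6.51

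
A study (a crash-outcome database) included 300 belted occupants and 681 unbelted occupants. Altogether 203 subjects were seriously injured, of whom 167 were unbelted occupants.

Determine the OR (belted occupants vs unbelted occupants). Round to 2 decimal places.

0.42

belted occupants with the outcome: 203 − 167 = 36
belted occupants without the outcome: 300 − 36 = 264
unbelted occupants without the outcome: 681 − 167 = 514
OR = (36 × 514) / (264 × 167) = 18504/44088 ≈ 0.42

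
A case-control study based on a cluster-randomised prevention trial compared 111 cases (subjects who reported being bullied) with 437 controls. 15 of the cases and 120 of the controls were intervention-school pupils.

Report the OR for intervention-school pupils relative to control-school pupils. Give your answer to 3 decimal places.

OR = (15 × 317) / (120 × 96) = 4755/11520 ≈ 0.413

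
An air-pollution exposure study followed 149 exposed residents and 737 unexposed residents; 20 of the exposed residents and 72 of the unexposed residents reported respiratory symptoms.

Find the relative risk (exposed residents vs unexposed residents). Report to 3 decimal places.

RR ≈ 1.374

risk, exposed residents = 20/149 = 0.1342
risk, unexposed residents = 72/737 = 0.0977
RR = 0.1342 / 0.0977 = 1.374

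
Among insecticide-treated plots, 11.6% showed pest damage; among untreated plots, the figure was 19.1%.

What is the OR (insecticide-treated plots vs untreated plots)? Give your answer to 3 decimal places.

odds, insecticide-treated plots = 0.1160/0.8840 = 0.1312
odds, untreated plots = 0.1910/0.8090 = 0.2361
OR = 0.1312 / 0.2361 = 0.556

OR ≈ 0.556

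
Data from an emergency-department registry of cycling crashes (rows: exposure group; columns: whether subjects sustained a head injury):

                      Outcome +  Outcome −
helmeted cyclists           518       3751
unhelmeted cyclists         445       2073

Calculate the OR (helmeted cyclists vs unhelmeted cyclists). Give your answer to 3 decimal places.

OR = (518 × 2073) / (3751 × 445) = 1073814/1669195 ≈ 0.643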